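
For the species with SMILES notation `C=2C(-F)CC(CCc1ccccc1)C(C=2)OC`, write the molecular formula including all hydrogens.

Heavy atoms from the SMILES: 15 C, 1 F, 1 O.
Implicit hydrogens by atom environment:
  5 × C: 1 H each → 5
  5 × C (aromatic): 1 H each → 5
  3 × C: 2 H each → 6
  1 × C: 3 H
  1 × C (aromatic): no H
  1 × F: no H
  1 × O: no H
  Total hydrogens = 19.
Molecular formula: C15H19FO

C15H19FO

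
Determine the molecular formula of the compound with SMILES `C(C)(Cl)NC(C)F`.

C4H9ClFN

Heavy atoms from the SMILES: 4 C, 1 Cl, 1 F, 1 N.
Implicit hydrogens by atom environment:
  2 × C: 3 H each → 6
  2 × C: 1 H each → 2
  1 × Cl: no H
  1 × F: no H
  1 × N: 1 H
  Total hydrogens = 9.
Molecular formula: C4H9ClFN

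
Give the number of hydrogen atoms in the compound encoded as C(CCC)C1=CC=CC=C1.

Hydrogens are implicit in SMILES; fill each atom to its normal valence:
  5 × C (aromatic): 1 H each → 5
  3 × C: 2 H each → 6
  1 × C: 3 H
  1 × C (aromatic): no H
  Total hydrogens = 14.

14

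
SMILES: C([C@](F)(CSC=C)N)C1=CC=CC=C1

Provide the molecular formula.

C11H14FNS

Heavy atoms from the SMILES: 11 C, 1 F, 1 N, 1 S.
Implicit hydrogens by atom environment:
  5 × C (aromatic): 1 H each → 5
  3 × C: 2 H each → 6
  1 × C: 1 H
  1 × C: no H
  1 × C (aromatic): no H
  1 × F: no H
  1 × N: 2 H
  1 × S: no H
  Total hydrogens = 14.
Molecular formula: C11H14FNS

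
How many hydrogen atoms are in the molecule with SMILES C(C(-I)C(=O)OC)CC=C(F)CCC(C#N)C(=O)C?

17

Hydrogens are implicit in SMILES; fill each atom to its normal valence:
  4 × C: 2 H each → 8
  4 × C: no H
  3 × C: 1 H each → 3
  3 × O: no H
  2 × C: 3 H each → 6
  1 × F: no H
  1 × I: no H
  1 × N: no H
  Total hydrogens = 17.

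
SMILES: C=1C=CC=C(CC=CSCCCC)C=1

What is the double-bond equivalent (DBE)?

Molecular formula from the SMILES: C13H18S.
DoU = (2C + 2 + N − H − X)/2 = (2·13 + 2 + 0 − 18 − 0)/2 = 10/2 = 5.
(Structurally: 1 ring(s) + 4 π bond(s) = 5.)

5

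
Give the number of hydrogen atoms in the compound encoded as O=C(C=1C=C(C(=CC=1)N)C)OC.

11

Hydrogens are implicit in SMILES; fill each atom to its normal valence:
  3 × C (aromatic): 1 H each → 3
  3 × C (aromatic): no H
  2 × C: 3 H each → 6
  2 × O: no H
  1 × C: no H
  1 × N: 2 H
  Total hydrogens = 11.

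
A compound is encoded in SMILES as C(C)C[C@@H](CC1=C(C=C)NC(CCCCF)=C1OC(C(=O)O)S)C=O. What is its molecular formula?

Heavy atoms from the SMILES: 18 C, 1 F, 1 N, 4 O, 1 S.
Implicit hydrogens by atom environment:
  8 × C: 2 H each → 16
  4 × C: 1 H each → 4
  4 × C (aromatic): no H
  3 × O: no H
  1 × C: 3 H
  1 × C: no H
  1 × F: no H
  1 × N (aromatic): 1 H
  1 × O: 1 H
  1 × S: 1 H
  Total hydrogens = 26.
Molecular formula: C18H26FNO4S

C18H26FNO4S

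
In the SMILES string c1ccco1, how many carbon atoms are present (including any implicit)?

4

The symbol for carbon appears 4 times in the SMILES. Lowercase c denotes aromatic carbon and counts toward C.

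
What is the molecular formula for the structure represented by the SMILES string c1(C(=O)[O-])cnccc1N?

Heavy atoms from the SMILES: 6 C, 2 N, 2 O.
Implicit hydrogens by atom environment:
  3 × C (aromatic): 1 H each → 3
  2 × C (aromatic): no H
  1 × C: no H
  1 × N: 2 H
  1 × N (aromatic): no H
  1 × O: no H
  1 × O (charge -1): no H
  Total hydrogens = 5.
Net charge -1.
Molecular formula: C6H5N2O2-

C6H5N2O2-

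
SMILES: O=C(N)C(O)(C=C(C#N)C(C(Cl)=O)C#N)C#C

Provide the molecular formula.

C10H6ClN3O3

Heavy atoms from the SMILES: 10 C, 1 Cl, 3 N, 3 O.
Implicit hydrogens by atom environment:
  7 × C: no H
  3 × C: 1 H each → 3
  2 × N: no H
  2 × O: no H
  1 × Cl: no H
  1 × N: 2 H
  1 × O: 1 H
  Total hydrogens = 6.
Molecular formula: C10H6ClN3O3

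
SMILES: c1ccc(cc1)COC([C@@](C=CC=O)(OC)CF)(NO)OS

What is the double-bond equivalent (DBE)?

Molecular formula from the SMILES: C14H18FNO5S.
DoU = (2C + 2 + N − H − X)/2 = (2·14 + 2 + 1 − 18 − 1)/2 = 12/2 = 6.
(Structurally: 1 ring(s) + 5 π bond(s) = 6.)

6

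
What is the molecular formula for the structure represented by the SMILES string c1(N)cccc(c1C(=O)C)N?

Heavy atoms from the SMILES: 8 C, 2 N, 1 O.
Implicit hydrogens by atom environment:
  3 × C (aromatic): 1 H each → 3
  3 × C (aromatic): no H
  2 × N: 2 H each → 4
  1 × C: 3 H
  1 × C: no H
  1 × O: no H
  Total hydrogens = 10.
Molecular formula: C8H10N2O

C8H10N2O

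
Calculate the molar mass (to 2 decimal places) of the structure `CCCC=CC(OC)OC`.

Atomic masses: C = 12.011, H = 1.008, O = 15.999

144.21

Molecular formula: C8H16O2.
M = 8×12.011 + 16×1.008 + 2×15.999 = 144.21 g/mol.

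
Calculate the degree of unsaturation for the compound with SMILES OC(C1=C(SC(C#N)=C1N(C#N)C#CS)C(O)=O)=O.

Molecular formula from the SMILES: C10H3N3O4S2.
DoU = (2C + 2 + N − H − X)/2 = (2·10 + 2 + 3 − 3 − 0)/2 = 22/2 = 11.
(Structurally: 1 ring(s) + 10 π bond(s) = 11.)

11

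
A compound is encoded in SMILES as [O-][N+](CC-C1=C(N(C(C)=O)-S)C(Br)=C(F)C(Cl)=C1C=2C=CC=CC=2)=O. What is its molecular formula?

C16H13BrClFN2O3S

Heavy atoms from the SMILES: 1 Br, 16 C, 1 Cl, 1 F, 2 N, 3 O, 1 S.
Implicit hydrogens by atom environment:
  7 × C (aromatic): no H
  5 × C (aromatic): 1 H each → 5
  2 × C: 2 H each → 4
  2 × O: no H
  1 × Br: no H
  1 × C: 3 H
  1 × C: no H
  1 × Cl: no H
  1 × F: no H
  1 × N: no H
  1 × N (charge +1): no H
  1 × O (charge -1): no H
  1 × S: 1 H
  Total hydrogens = 13.
Molecular formula: C16H13BrClFN2O3S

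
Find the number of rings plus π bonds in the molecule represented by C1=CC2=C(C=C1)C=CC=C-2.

7

Molecular formula from the SMILES: C10H8.
DoU = (2C + 2 + N − H − X)/2 = (2·10 + 2 + 0 − 8 − 0)/2 = 14/2 = 7.
(Structurally: 2 ring(s) + 5 π bond(s) = 7.)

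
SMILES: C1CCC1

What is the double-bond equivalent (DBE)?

1

Molecular formula from the SMILES: C4H8.
DoU = (2C + 2 + N − H − X)/2 = (2·4 + 2 + 0 − 8 − 0)/2 = 2/2 = 1.
(Structurally: 1 ring(s) + 0 π bond(s) = 1.)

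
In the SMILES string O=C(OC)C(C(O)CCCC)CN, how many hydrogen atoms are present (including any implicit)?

19

Hydrogens are implicit in SMILES; fill each atom to its normal valence:
  4 × C: 2 H each → 8
  2 × C: 3 H each → 6
  2 × C: 1 H each → 2
  2 × O: no H
  1 × C: no H
  1 × N: 2 H
  1 × O: 1 H
  Total hydrogens = 19.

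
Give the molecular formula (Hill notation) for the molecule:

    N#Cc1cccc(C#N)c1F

Heavy atoms from the SMILES: 8 C, 1 F, 2 N.
Implicit hydrogens by atom environment:
  3 × C (aromatic): 1 H each → 3
  3 × C (aromatic): no H
  2 × C: no H
  2 × N: no H
  1 × F: no H
  Total hydrogens = 3.
Molecular formula: C8H3FN2

C8H3FN2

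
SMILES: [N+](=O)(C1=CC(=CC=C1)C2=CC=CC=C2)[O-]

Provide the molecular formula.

Heavy atoms from the SMILES: 12 C, 1 N, 2 O.
Implicit hydrogens by atom environment:
  9 × C (aromatic): 1 H each → 9
  3 × C (aromatic): no H
  1 × N (charge +1): no H
  1 × O: no H
  1 × O (charge -1): no H
  Total hydrogens = 9.
Molecular formula: C12H9NO2

C12H9NO2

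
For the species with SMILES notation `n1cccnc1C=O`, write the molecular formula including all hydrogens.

Heavy atoms from the SMILES: 5 C, 2 N, 1 O.
Implicit hydrogens by atom environment:
  3 × C (aromatic): 1 H each → 3
  2 × N (aromatic): no H
  1 × C: 1 H
  1 × C (aromatic): no H
  1 × O: no H
  Total hydrogens = 4.
Molecular formula: C5H4N2O

C5H4N2O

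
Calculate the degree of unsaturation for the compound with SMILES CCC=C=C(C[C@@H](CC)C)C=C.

Molecular formula from the SMILES: C12H20.
DoU = (2C + 2 + N − H − X)/2 = (2·12 + 2 + 0 − 20 − 0)/2 = 6/2 = 3.
(Structurally: 0 ring(s) + 3 π bond(s) = 3.)

3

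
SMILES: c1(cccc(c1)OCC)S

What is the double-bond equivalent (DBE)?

Molecular formula from the SMILES: C8H10OS.
DoU = (2C + 2 + N − H − X)/2 = (2·8 + 2 + 0 − 10 − 0)/2 = 8/2 = 4.
(Structurally: 1 ring(s) + 3 π bond(s) = 4.)

4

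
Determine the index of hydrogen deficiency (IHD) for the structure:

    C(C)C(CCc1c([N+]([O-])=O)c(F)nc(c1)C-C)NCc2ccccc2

9

Molecular formula from the SMILES: C19H24FN3O2.
DoU = (2C + 2 + N − H − X)/2 = (2·19 + 2 + 3 − 24 − 1)/2 = 18/2 = 9.
(Structurally: 2 ring(s) + 7 π bond(s) = 9.)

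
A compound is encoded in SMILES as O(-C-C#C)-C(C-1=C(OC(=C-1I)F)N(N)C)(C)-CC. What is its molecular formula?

Heavy atoms from the SMILES: 12 C, 1 F, 1 I, 2 N, 2 O.
Implicit hydrogens by atom environment:
  4 × C (aromatic): no H
  3 × C: 3 H each → 9
  2 × C: 2 H each → 4
  2 × C: no H
  1 × C: 1 H
  1 × F: no H
  1 × I: no H
  1 × N: 2 H
  1 × N: no H
  1 × O (aromatic): no H
  1 × O: no H
  Total hydrogens = 16.
Molecular formula: C12H16FIN2O2

C12H16FIN2O2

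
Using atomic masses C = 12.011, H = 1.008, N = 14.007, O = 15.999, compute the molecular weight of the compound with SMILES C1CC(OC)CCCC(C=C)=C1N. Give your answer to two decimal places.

Molecular formula: C11H19NO.
M = 11×12.011 + 19×1.008 + 1×14.007 + 1×15.999 = 181.28 g/mol.

181.28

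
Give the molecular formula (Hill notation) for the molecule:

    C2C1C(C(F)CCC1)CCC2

Heavy atoms from the SMILES: 10 C, 1 F.
Implicit hydrogens by atom environment:
  7 × C: 2 H each → 14
  3 × C: 1 H each → 3
  1 × F: no H
  Total hydrogens = 17.
Molecular formula: C10H17F

C10H17F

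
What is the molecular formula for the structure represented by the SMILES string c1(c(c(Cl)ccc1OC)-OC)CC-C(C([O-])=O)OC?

Heavy atoms from the SMILES: 13 C, 1 Cl, 5 O.
Implicit hydrogens by atom environment:
  4 × C (aromatic): no H
  4 × O: no H
  3 × C: 3 H each → 9
  2 × C: 2 H each → 4
  2 × C (aromatic): 1 H each → 2
  1 × C: 1 H
  1 × C: no H
  1 × Cl: no H
  1 × O (charge -1): no H
  Total hydrogens = 16.
Net charge -1.
Molecular formula: C13H16ClO5-

C13H16ClO5-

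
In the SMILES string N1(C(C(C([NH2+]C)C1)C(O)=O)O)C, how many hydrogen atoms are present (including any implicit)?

15

Hydrogens are implicit in SMILES; fill each atom to its normal valence:
  3 × C: 1 H each → 3
  2 × C: 3 H each → 6
  2 × O: 1 H each → 2
  1 × C: 2 H
  1 × C: no H
  1 × N (charge +1): 2 H
  1 × N: no H
  1 × O: no H
  Total hydrogens = 15.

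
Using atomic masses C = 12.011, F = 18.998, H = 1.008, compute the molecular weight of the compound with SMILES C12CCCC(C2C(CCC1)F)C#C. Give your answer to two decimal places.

Molecular formula: C12H17F.
M = 12×12.011 + 1×18.998 + 17×1.008 = 180.27 g/mol.

180.27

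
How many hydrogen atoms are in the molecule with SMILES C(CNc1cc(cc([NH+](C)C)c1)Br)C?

Hydrogens are implicit in SMILES; fill each atom to its normal valence:
  3 × C: 3 H each → 9
  3 × C (aromatic): 1 H each → 3
  3 × C (aromatic): no H
  2 × C: 2 H each → 4
  1 × Br: no H
  1 × N (charge +1): 1 H
  1 × N: 1 H
  Total hydrogens = 18.

18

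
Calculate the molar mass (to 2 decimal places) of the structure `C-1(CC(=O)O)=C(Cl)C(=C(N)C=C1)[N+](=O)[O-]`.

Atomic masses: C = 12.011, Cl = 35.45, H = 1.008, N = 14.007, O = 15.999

230.60

Molecular formula: C8H7ClN2O4.
M = 8×12.011 + 1×35.45 + 7×1.008 + 2×14.007 + 4×15.999 = 230.60 g/mol.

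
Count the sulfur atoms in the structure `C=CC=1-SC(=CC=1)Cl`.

The symbol for sulfur appears 1 time in the SMILES.

1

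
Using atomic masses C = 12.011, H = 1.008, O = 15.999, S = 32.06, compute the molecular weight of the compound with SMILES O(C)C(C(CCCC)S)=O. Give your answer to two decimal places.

Molecular formula: C7H14O2S.
M = 7×12.011 + 14×1.008 + 2×15.999 + 1×32.06 = 162.25 g/mol.

162.25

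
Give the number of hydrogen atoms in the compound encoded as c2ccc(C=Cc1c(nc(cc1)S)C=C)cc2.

13

Hydrogens are implicit in SMILES; fill each atom to its normal valence:
  7 × C (aromatic): 1 H each → 7
  4 × C (aromatic): no H
  3 × C: 1 H each → 3
  1 × C: 2 H
  1 × N (aromatic): no H
  1 × S: 1 H
  Total hydrogens = 13.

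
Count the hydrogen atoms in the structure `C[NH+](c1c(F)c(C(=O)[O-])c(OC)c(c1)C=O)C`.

12

Hydrogens are implicit in SMILES; fill each atom to its normal valence:
  5 × C (aromatic): no H
  3 × C: 3 H each → 9
  3 × O: no H
  1 × C (aromatic): 1 H
  1 × C: 1 H
  1 × C: no H
  1 × F: no H
  1 × N (charge +1): 1 H
  1 × O (charge -1): no H
  Total hydrogens = 12.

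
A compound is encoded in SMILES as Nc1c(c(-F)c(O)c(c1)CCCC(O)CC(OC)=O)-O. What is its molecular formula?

C13H18FNO5

Heavy atoms from the SMILES: 13 C, 1 F, 1 N, 5 O.
Implicit hydrogens by atom environment:
  5 × C (aromatic): no H
  4 × C: 2 H each → 8
  3 × O: 1 H each → 3
  2 × O: no H
  1 × C: 3 H
  1 × C (aromatic): 1 H
  1 × C: 1 H
  1 × C: no H
  1 × F: no H
  1 × N: 2 H
  Total hydrogens = 18.
Molecular formula: C13H18FNO5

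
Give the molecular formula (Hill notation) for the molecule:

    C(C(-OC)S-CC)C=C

C7H14OS

Heavy atoms from the SMILES: 7 C, 1 O, 1 S.
Implicit hydrogens by atom environment:
  3 × C: 2 H each → 6
  2 × C: 3 H each → 6
  2 × C: 1 H each → 2
  1 × O: no H
  1 × S: no H
  Total hydrogens = 14.
Molecular formula: C7H14OS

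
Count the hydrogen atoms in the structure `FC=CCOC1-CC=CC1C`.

Hydrogens are implicit in SMILES; fill each atom to its normal valence:
  6 × C: 1 H each → 6
  2 × C: 2 H each → 4
  1 × C: 3 H
  1 × F: no H
  1 × O: no H
  Total hydrogens = 13.

13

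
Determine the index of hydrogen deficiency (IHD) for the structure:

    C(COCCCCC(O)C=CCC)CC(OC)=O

2

Molecular formula from the SMILES: C14H26O4.
DoU = (2C + 2 + N − H − X)/2 = (2·14 + 2 + 0 − 26 − 0)/2 = 4/2 = 2.
(Structurally: 0 ring(s) + 2 π bond(s) = 2.)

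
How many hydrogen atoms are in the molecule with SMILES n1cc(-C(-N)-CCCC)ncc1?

15

Hydrogens are implicit in SMILES; fill each atom to its normal valence:
  3 × C: 2 H each → 6
  3 × C (aromatic): 1 H each → 3
  2 × N (aromatic): no H
  1 × C: 3 H
  1 × C: 1 H
  1 × C (aromatic): no H
  1 × N: 2 H
  Total hydrogens = 15.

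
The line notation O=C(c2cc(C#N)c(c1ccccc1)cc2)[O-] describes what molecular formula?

Heavy atoms from the SMILES: 14 C, 1 N, 2 O.
Implicit hydrogens by atom environment:
  8 × C (aromatic): 1 H each → 8
  4 × C (aromatic): no H
  2 × C: no H
  1 × N: no H
  1 × O: no H
  1 × O (charge -1): no H
  Total hydrogens = 8.
Net charge -1.
Molecular formula: C14H8NO2-

C14H8NO2-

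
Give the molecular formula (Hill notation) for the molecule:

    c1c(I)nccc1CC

Heavy atoms from the SMILES: 7 C, 1 I, 1 N.
Implicit hydrogens by atom environment:
  3 × C (aromatic): 1 H each → 3
  2 × C (aromatic): no H
  1 × C: 3 H
  1 × C: 2 H
  1 × I: no H
  1 × N (aromatic): no H
  Total hydrogens = 8.
Molecular formula: C7H8IN

C7H8IN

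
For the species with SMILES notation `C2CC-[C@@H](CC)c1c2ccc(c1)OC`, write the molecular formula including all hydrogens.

C13H18O

Heavy atoms from the SMILES: 13 C, 1 O.
Implicit hydrogens by atom environment:
  4 × C: 2 H each → 8
  3 × C (aromatic): 1 H each → 3
  3 × C (aromatic): no H
  2 × C: 3 H each → 6
  1 × C: 1 H
  1 × O: no H
  Total hydrogens = 18.
Molecular formula: C13H18O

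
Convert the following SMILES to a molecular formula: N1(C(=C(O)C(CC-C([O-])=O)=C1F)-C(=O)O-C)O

Heavy atoms from the SMILES: 9 C, 1 F, 1 N, 6 O.
Implicit hydrogens by atom environment:
  4 × C (aromatic): no H
  3 × O: no H
  2 × C: 2 H each → 4
  2 × C: no H
  2 × O: 1 H each → 2
  1 × C: 3 H
  1 × F: no H
  1 × N (aromatic): no H
  1 × O (charge -1): no H
  Total hydrogens = 9.
Net charge -1.
Molecular formula: C9H9FNO6-

C9H9FNO6-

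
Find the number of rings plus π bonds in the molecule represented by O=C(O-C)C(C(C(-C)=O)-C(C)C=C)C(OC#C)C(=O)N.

Molecular formula from the SMILES: C14H19NO5.
DoU = (2C + 2 + N − H − X)/2 = (2·14 + 2 + 1 − 19 − 0)/2 = 12/2 = 6.
(Structurally: 0 ring(s) + 6 π bond(s) = 6.)

6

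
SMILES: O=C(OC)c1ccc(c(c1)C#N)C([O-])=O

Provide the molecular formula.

Heavy atoms from the SMILES: 10 C, 1 N, 4 O.
Implicit hydrogens by atom environment:
  3 × C (aromatic): 1 H each → 3
  3 × C (aromatic): no H
  3 × C: no H
  3 × O: no H
  1 × C: 3 H
  1 × N: no H
  1 × O (charge -1): no H
  Total hydrogens = 6.
Net charge -1.
Molecular formula: C10H6NO4-

C10H6NO4-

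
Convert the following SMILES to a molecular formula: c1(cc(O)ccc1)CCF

Heavy atoms from the SMILES: 8 C, 1 F, 1 O.
Implicit hydrogens by atom environment:
  4 × C (aromatic): 1 H each → 4
  2 × C: 2 H each → 4
  2 × C (aromatic): no H
  1 × F: no H
  1 × O: 1 H
  Total hydrogens = 9.
Molecular formula: C8H9FO

C8H9FO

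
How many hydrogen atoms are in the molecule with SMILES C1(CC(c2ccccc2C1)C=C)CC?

18

Hydrogens are implicit in SMILES; fill each atom to its normal valence:
  4 × C: 2 H each → 8
  4 × C (aromatic): 1 H each → 4
  3 × C: 1 H each → 3
  2 × C (aromatic): no H
  1 × C: 3 H
  Total hydrogens = 18.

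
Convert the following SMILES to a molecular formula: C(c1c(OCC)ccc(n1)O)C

C9H13NO2

Heavy atoms from the SMILES: 9 C, 1 N, 2 O.
Implicit hydrogens by atom environment:
  3 × C (aromatic): no H
  2 × C: 3 H each → 6
  2 × C: 2 H each → 4
  2 × C (aromatic): 1 H each → 2
  1 × N (aromatic): no H
  1 × O: 1 H
  1 × O: no H
  Total hydrogens = 13.
Molecular formula: C9H13NO2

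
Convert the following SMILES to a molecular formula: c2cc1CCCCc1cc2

C10H12

Heavy atoms from the SMILES: 10 C.
Implicit hydrogens by atom environment:
  4 × C: 2 H each → 8
  4 × C (aromatic): 1 H each → 4
  2 × C (aromatic): no H
  Total hydrogens = 12.
Molecular formula: C10H12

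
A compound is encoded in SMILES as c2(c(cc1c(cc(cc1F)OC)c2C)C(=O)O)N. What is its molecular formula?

C13H12FNO3

Heavy atoms from the SMILES: 13 C, 1 F, 1 N, 3 O.
Implicit hydrogens by atom environment:
  7 × C (aromatic): no H
  3 × C (aromatic): 1 H each → 3
  2 × C: 3 H each → 6
  2 × O: no H
  1 × C: no H
  1 × F: no H
  1 × N: 2 H
  1 × O: 1 H
  Total hydrogens = 12.
Molecular formula: C13H12FNO3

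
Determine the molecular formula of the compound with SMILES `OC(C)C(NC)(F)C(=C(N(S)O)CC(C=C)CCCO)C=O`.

Heavy atoms from the SMILES: 14 C, 1 F, 2 N, 4 O, 1 S.
Implicit hydrogens by atom environment:
  5 × C: 2 H each → 10
  4 × C: 1 H each → 4
  3 × C: no H
  3 × O: 1 H each → 3
  2 × C: 3 H each → 6
  1 × F: no H
  1 × N: 1 H
  1 × N: no H
  1 × O: no H
  1 × S: 1 H
  Total hydrogens = 25.
Molecular formula: C14H25FN2O4S

C14H25FN2O4S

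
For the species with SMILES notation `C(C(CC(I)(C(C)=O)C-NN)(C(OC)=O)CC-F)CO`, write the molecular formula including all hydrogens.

Heavy atoms from the SMILES: 12 C, 1 F, 1 I, 2 N, 4 O.
Implicit hydrogens by atom environment:
  6 × C: 2 H each → 12
  4 × C: no H
  3 × O: no H
  2 × C: 3 H each → 6
  1 × F: no H
  1 × I: no H
  1 × N: 2 H
  1 × N: 1 H
  1 × O: 1 H
  Total hydrogens = 22.
Molecular formula: C12H22FIN2O4

C12H22FIN2O4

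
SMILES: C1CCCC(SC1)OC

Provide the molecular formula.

C7H14OS

Heavy atoms from the SMILES: 7 C, 1 O, 1 S.
Implicit hydrogens by atom environment:
  5 × C: 2 H each → 10
  1 × C: 3 H
  1 × C: 1 H
  1 × O: no H
  1 × S: no H
  Total hydrogens = 14.
Molecular formula: C7H14OS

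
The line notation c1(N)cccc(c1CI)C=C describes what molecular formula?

Heavy atoms from the SMILES: 9 C, 1 I, 1 N.
Implicit hydrogens by atom environment:
  3 × C (aromatic): 1 H each → 3
  3 × C (aromatic): no H
  2 × C: 2 H each → 4
  1 × C: 1 H
  1 × I: no H
  1 × N: 2 H
  Total hydrogens = 10.
Molecular formula: C9H10IN

C9H10IN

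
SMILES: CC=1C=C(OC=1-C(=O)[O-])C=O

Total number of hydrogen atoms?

Hydrogens are implicit in SMILES; fill each atom to its normal valence:
  3 × C (aromatic): no H
  2 × O: no H
  1 × C: 3 H
  1 × C (aromatic): 1 H
  1 × C: 1 H
  1 × C: no H
  1 × O (aromatic): no H
  1 × O (charge -1): no H
  Total hydrogens = 5.

5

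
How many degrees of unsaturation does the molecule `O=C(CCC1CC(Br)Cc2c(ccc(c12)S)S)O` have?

Molecular formula from the SMILES: C13H15BrO2S2.
DoU = (2C + 2 + N − H − X)/2 = (2·13 + 2 + 0 − 15 − 1)/2 = 12/2 = 6.
(Structurally: 2 ring(s) + 4 π bond(s) = 6.)

6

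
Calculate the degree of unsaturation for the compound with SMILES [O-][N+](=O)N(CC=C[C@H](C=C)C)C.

Molecular formula from the SMILES: C8H14N2O2.
DoU = (2C + 2 + N − H − X)/2 = (2·8 + 2 + 2 − 14 − 0)/2 = 6/2 = 3.
(Structurally: 0 ring(s) + 3 π bond(s) = 3.)

3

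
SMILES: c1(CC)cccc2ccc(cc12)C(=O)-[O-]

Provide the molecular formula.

Heavy atoms from the SMILES: 13 C, 2 O.
Implicit hydrogens by atom environment:
  6 × C (aromatic): 1 H each → 6
  4 × C (aromatic): no H
  1 × C: 3 H
  1 × C: 2 H
  1 × C: no H
  1 × O: no H
  1 × O (charge -1): no H
  Total hydrogens = 11.
Net charge -1.
Molecular formula: C13H11O2-

C13H11O2-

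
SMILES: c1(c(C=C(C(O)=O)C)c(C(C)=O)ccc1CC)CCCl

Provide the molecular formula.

Heavy atoms from the SMILES: 16 C, 1 Cl, 3 O.
Implicit hydrogens by atom environment:
  4 × C (aromatic): no H
  3 × C: 3 H each → 9
  3 × C: 2 H each → 6
  3 × C: no H
  2 × C (aromatic): 1 H each → 2
  2 × O: no H
  1 × C: 1 H
  1 × Cl: no H
  1 × O: 1 H
  Total hydrogens = 19.
Molecular formula: C16H19ClO3

C16H19ClO3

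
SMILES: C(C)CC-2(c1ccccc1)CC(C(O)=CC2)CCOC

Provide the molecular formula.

C18H26O2

Heavy atoms from the SMILES: 18 C, 2 O.
Implicit hydrogens by atom environment:
  6 × C: 2 H each → 12
  5 × C (aromatic): 1 H each → 5
  2 × C: 3 H each → 6
  2 × C: 1 H each → 2
  2 × C: no H
  1 × C (aromatic): no H
  1 × O: 1 H
  1 × O: no H
  Total hydrogens = 26.
Molecular formula: C18H26O2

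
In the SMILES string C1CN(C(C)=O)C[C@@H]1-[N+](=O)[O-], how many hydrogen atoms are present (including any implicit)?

Hydrogens are implicit in SMILES; fill each atom to its normal valence:
  3 × C: 2 H each → 6
  2 × O: no H
  1 × C: 3 H
  1 × C: 1 H
  1 × C: no H
  1 × N: no H
  1 × N (charge +1): no H
  1 × O (charge -1): no H
  Total hydrogens = 10.

10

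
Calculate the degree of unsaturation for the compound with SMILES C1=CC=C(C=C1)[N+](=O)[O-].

Molecular formula from the SMILES: C6H5NO2.
DoU = (2C + 2 + N − H − X)/2 = (2·6 + 2 + 1 − 5 − 0)/2 = 10/2 = 5.
(Structurally: 1 ring(s) + 4 π bond(s) = 5.)

5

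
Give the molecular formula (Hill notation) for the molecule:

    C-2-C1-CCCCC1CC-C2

Heavy atoms from the SMILES: 10 C.
Implicit hydrogens by atom environment:
  8 × C: 2 H each → 16
  2 × C: 1 H each → 2
  Total hydrogens = 18.
Molecular formula: C10H18

C10H18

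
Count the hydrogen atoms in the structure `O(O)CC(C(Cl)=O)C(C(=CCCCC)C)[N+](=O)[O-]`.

18

Hydrogens are implicit in SMILES; fill each atom to its normal valence:
  4 × C: 2 H each → 8
  3 × C: 1 H each → 3
  3 × O: no H
  2 × C: 3 H each → 6
  2 × C: no H
  1 × Cl: no H
  1 × N (charge +1): no H
  1 × O: 1 H
  1 × O (charge -1): no H
  Total hydrogens = 18.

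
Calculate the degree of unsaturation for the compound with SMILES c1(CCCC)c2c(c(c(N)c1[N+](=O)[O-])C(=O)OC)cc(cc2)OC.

Molecular formula from the SMILES: C17H20N2O5.
DoU = (2C + 2 + N − H − X)/2 = (2·17 + 2 + 2 − 20 − 0)/2 = 18/2 = 9.
(Structurally: 2 ring(s) + 7 π bond(s) = 9.)

9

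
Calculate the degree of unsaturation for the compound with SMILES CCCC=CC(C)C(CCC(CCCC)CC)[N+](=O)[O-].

Molecular formula from the SMILES: C17H33NO2.
DoU = (2C + 2 + N − H − X)/2 = (2·17 + 2 + 1 − 33 − 0)/2 = 4/2 = 2.
(Structurally: 0 ring(s) + 2 π bond(s) = 2.)

2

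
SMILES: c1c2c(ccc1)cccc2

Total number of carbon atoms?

The symbol for carbon appears 10 times in the SMILES. Lowercase c denotes aromatic carbon and counts toward C.

10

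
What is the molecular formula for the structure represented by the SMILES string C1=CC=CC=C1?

Heavy atoms from the SMILES: 6 C.
Implicit hydrogens by atom environment:
  6 × C (aromatic): 1 H each → 6
  Total hydrogens = 6.
Molecular formula: C6H6

C6H6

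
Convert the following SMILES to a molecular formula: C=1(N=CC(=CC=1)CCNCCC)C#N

C11H15N3

Heavy atoms from the SMILES: 11 C, 3 N.
Implicit hydrogens by atom environment:
  4 × C: 2 H each → 8
  3 × C (aromatic): 1 H each → 3
  2 × C (aromatic): no H
  1 × C: 3 H
  1 × C: no H
  1 × N: 1 H
  1 × N (aromatic): no H
  1 × N: no H
  Total hydrogens = 15.
Molecular formula: C11H15N3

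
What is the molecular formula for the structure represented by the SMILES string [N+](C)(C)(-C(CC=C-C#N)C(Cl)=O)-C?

C9H14ClN2O+

Heavy atoms from the SMILES: 9 C, 1 Cl, 2 N, 1 O.
Implicit hydrogens by atom environment:
  3 × C: 3 H each → 9
  3 × C: 1 H each → 3
  2 × C: no H
  1 × C: 2 H
  1 × Cl: no H
  1 × N (charge +1): no H
  1 × N: no H
  1 × O: no H
  Total hydrogens = 14.
Net charge +1.
Molecular formula: C9H14ClN2O+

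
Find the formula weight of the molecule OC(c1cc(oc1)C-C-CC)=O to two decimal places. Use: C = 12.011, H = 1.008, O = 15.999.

Molecular formula: C9H12O3.
M = 9×12.011 + 12×1.008 + 3×15.999 = 168.19 g/mol.

168.19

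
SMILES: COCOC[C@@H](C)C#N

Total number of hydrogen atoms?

11

Hydrogens are implicit in SMILES; fill each atom to its normal valence:
  2 × C: 3 H each → 6
  2 × C: 2 H each → 4
  2 × O: no H
  1 × C: 1 H
  1 × C: no H
  1 × N: no H
  Total hydrogens = 11.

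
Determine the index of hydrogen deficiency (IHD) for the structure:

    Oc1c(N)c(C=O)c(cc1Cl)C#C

Molecular formula from the SMILES: C9H6ClNO2.
DoU = (2C + 2 + N − H − X)/2 = (2·9 + 2 + 1 − 6 − 1)/2 = 14/2 = 7.
(Structurally: 1 ring(s) + 6 π bond(s) = 7.)

7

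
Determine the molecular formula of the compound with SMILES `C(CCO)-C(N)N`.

Heavy atoms from the SMILES: 4 C, 2 N, 1 O.
Implicit hydrogens by atom environment:
  3 × C: 2 H each → 6
  2 × N: 2 H each → 4
  1 × C: 1 H
  1 × O: 1 H
  Total hydrogens = 12.
Molecular formula: C4H12N2O

C4H12N2O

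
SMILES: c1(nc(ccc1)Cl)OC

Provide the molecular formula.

C6H6ClNO

Heavy atoms from the SMILES: 6 C, 1 Cl, 1 N, 1 O.
Implicit hydrogens by atom environment:
  3 × C (aromatic): 1 H each → 3
  2 × C (aromatic): no H
  1 × C: 3 H
  1 × Cl: no H
  1 × N (aromatic): no H
  1 × O: no H
  Total hydrogens = 6.
Molecular formula: C6H6ClNO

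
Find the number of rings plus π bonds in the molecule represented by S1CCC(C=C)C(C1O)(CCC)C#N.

Molecular formula from the SMILES: C11H17NOS.
DoU = (2C + 2 + N − H − X)/2 = (2·11 + 2 + 1 − 17 − 0)/2 = 8/2 = 4.
(Structurally: 1 ring(s) + 3 π bond(s) = 4.)

4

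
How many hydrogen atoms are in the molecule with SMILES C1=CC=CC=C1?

6

Hydrogens are implicit in SMILES; fill each atom to its normal valence:
  6 × C (aromatic): 1 H each → 6
  Total hydrogens = 6.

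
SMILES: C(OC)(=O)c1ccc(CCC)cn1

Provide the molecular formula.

C10H13NO2

Heavy atoms from the SMILES: 10 C, 1 N, 2 O.
Implicit hydrogens by atom environment:
  3 × C (aromatic): 1 H each → 3
  2 × C: 3 H each → 6
  2 × C: 2 H each → 4
  2 × C (aromatic): no H
  2 × O: no H
  1 × C: no H
  1 × N (aromatic): no H
  Total hydrogens = 13.
Molecular formula: C10H13NO2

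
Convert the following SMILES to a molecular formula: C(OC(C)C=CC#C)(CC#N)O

Heavy atoms from the SMILES: 9 C, 1 N, 2 O.
Implicit hydrogens by atom environment:
  5 × C: 1 H each → 5
  2 × C: no H
  1 × C: 3 H
  1 × C: 2 H
  1 × N: no H
  1 × O: 1 H
  1 × O: no H
  Total hydrogens = 11.
Molecular formula: C9H11NO2

C9H11NO2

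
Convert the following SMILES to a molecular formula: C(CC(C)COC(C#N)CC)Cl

Heavy atoms from the SMILES: 9 C, 1 Cl, 1 N, 1 O.
Implicit hydrogens by atom environment:
  4 × C: 2 H each → 8
  2 × C: 3 H each → 6
  2 × C: 1 H each → 2
  1 × C: no H
  1 × Cl: no H
  1 × N: no H
  1 × O: no H
  Total hydrogens = 16.
Molecular formula: C9H16ClNO

C9H16ClNO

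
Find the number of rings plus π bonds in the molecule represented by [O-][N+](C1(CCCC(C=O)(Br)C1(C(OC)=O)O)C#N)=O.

Molecular formula from the SMILES: C10H11BrN2O6.
DoU = (2C + 2 + N − H − X)/2 = (2·10 + 2 + 2 − 11 − 1)/2 = 12/2 = 6.
(Structurally: 1 ring(s) + 5 π bond(s) = 6.)

6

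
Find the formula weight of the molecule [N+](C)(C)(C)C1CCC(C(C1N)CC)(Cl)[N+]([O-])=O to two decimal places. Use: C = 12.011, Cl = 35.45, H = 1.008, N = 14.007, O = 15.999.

264.77

Molecular formula: C11H23ClN3O2+.
M = 11×12.011 + 1×35.45 + 23×1.008 + 3×14.007 + 2×15.999 = 264.77 g/mol.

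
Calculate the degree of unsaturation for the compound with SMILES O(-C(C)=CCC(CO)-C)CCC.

1

Molecular formula from the SMILES: C10H20O2.
DoU = (2C + 2 + N − H − X)/2 = (2·10 + 2 + 0 − 20 − 0)/2 = 2/2 = 1.
(Structurally: 0 ring(s) + 1 π bond(s) = 1.)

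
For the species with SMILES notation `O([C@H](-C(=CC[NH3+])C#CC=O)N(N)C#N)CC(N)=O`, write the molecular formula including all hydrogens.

C10H14N5O3+

Heavy atoms from the SMILES: 10 C, 5 N, 3 O.
Implicit hydrogens by atom environment:
  5 × C: no H
  3 × C: 1 H each → 3
  3 × O: no H
  2 × C: 2 H each → 4
  2 × N: 2 H each → 4
  2 × N: no H
  1 × N (charge +1): 3 H
  Total hydrogens = 14.
Net charge +1.
Molecular formula: C10H14N5O3+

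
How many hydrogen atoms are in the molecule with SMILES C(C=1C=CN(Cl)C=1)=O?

Hydrogens are implicit in SMILES; fill each atom to its normal valence:
  3 × C (aromatic): 1 H each → 3
  1 × C: 1 H
  1 × C (aromatic): no H
  1 × Cl: no H
  1 × N (aromatic): no H
  1 × O: no H
  Total hydrogens = 4.

4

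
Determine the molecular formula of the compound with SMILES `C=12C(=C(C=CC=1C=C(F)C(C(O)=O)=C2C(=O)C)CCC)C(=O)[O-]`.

C17H14FO5-

Heavy atoms from the SMILES: 17 C, 1 F, 5 O.
Implicit hydrogens by atom environment:
  7 × C (aromatic): no H
  3 × C (aromatic): 1 H each → 3
  3 × C: no H
  3 × O: no H
  2 × C: 3 H each → 6
  2 × C: 2 H each → 4
  1 × F: no H
  1 × O: 1 H
  1 × O (charge -1): no H
  Total hydrogens = 14.
Net charge -1.
Molecular formula: C17H14FO5-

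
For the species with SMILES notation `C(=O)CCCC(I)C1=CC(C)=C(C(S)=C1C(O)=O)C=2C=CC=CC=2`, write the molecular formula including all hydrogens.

Heavy atoms from the SMILES: 19 C, 1 I, 3 O, 1 S.
Implicit hydrogens by atom environment:
  6 × C (aromatic): 1 H each → 6
  6 × C (aromatic): no H
  3 × C: 2 H each → 6
  2 × C: 1 H each → 2
  2 × O: no H
  1 × C: 3 H
  1 × C: no H
  1 × I: no H
  1 × O: 1 H
  1 × S: 1 H
  Total hydrogens = 19.
Molecular formula: C19H19IO3S

C19H19IO3S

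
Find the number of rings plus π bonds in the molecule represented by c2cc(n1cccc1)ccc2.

7

Molecular formula from the SMILES: C10H9N.
DoU = (2C + 2 + N − H − X)/2 = (2·10 + 2 + 1 − 9 − 0)/2 = 14/2 = 7.
(Structurally: 2 ring(s) + 5 π bond(s) = 7.)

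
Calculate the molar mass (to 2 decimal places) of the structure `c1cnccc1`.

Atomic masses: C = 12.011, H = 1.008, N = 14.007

79.10

Molecular formula: C5H5N.
M = 5×12.011 + 5×1.008 + 1×14.007 = 79.10 g/mol.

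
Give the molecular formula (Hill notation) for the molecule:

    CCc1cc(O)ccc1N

C8H11NO

Heavy atoms from the SMILES: 8 C, 1 N, 1 O.
Implicit hydrogens by atom environment:
  3 × C (aromatic): 1 H each → 3
  3 × C (aromatic): no H
  1 × C: 3 H
  1 × C: 2 H
  1 × N: 2 H
  1 × O: 1 H
  Total hydrogens = 11.
Molecular formula: C8H11NO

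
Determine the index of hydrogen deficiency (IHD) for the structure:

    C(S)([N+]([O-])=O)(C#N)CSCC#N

5

Molecular formula from the SMILES: C5H5N3O2S2.
DoU = (2C + 2 + N − H − X)/2 = (2·5 + 2 + 3 − 5 − 0)/2 = 10/2 = 5.
(Structurally: 0 ring(s) + 5 π bond(s) = 5.)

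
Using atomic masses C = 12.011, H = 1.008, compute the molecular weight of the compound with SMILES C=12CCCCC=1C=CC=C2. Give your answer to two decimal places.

132.21

Molecular formula: C10H12.
M = 10×12.011 + 12×1.008 = 132.21 g/mol.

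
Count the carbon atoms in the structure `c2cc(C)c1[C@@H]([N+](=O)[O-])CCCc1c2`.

The symbol for carbon appears 11 times in the SMILES. Lowercase c denotes aromatic carbon and counts toward C.

11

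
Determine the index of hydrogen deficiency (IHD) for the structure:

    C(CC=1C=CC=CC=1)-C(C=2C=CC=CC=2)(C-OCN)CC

Molecular formula from the SMILES: C19H25NO.
DoU = (2C + 2 + N − H − X)/2 = (2·19 + 2 + 1 − 25 − 0)/2 = 16/2 = 8.
(Structurally: 2 ring(s) + 6 π bond(s) = 8.)

8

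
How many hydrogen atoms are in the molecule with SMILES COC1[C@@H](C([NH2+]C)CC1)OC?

Hydrogens are implicit in SMILES; fill each atom to its normal valence:
  3 × C: 3 H each → 9
  3 × C: 1 H each → 3
  2 × C: 2 H each → 4
  2 × O: no H
  1 × N (charge +1): 2 H
  Total hydrogens = 18.

18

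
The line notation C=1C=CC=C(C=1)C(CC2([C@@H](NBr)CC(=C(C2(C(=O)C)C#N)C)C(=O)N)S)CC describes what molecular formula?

C21H26BrN3O2S

Heavy atoms from the SMILES: 1 Br, 21 C, 3 N, 2 O, 1 S.
Implicit hydrogens by atom environment:
  7 × C: no H
  5 × C (aromatic): 1 H each → 5
  3 × C: 3 H each → 9
  3 × C: 2 H each → 6
  2 × C: 1 H each → 2
  2 × O: no H
  1 × Br: no H
  1 × C (aromatic): no H
  1 × N: 2 H
  1 × N: 1 H
  1 × N: no H
  1 × S: 1 H
  Total hydrogens = 26.
Molecular formula: C21H26BrN3O2S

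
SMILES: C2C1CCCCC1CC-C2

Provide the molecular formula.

Heavy atoms from the SMILES: 10 C.
Implicit hydrogens by atom environment:
  8 × C: 2 H each → 16
  2 × C: 1 H each → 2
  Total hydrogens = 18.
Molecular formula: C10H18

C10H18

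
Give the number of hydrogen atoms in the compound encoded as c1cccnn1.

4

Hydrogens are implicit in SMILES; fill each atom to its normal valence:
  4 × C (aromatic): 1 H each → 4
  2 × N (aromatic): no H
  Total hydrogens = 4.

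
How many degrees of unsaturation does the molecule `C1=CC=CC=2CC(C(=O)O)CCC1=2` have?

6

Molecular formula from the SMILES: C11H12O2.
DoU = (2C + 2 + N − H − X)/2 = (2·11 + 2 + 0 − 12 − 0)/2 = 12/2 = 6.
(Structurally: 2 ring(s) + 4 π bond(s) = 6.)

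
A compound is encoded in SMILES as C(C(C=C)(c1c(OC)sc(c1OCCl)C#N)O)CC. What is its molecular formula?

Heavy atoms from the SMILES: 13 C, 1 Cl, 1 N, 3 O, 1 S.
Implicit hydrogens by atom environment:
  4 × C: 2 H each → 8
  4 × C (aromatic): no H
  2 × C: 3 H each → 6
  2 × C: no H
  2 × O: no H
  1 × C: 1 H
  1 × Cl: no H
  1 × N: no H
  1 × O: 1 H
  1 × S (aromatic): no H
  Total hydrogens = 16.
Molecular formula: C13H16ClNO3S

C13H16ClNO3S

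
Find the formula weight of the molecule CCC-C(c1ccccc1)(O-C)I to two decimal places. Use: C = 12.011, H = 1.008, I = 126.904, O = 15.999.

Molecular formula: C11H15IO.
M = 11×12.011 + 15×1.008 + 1×126.904 + 1×15.999 = 290.14 g/mol.

290.14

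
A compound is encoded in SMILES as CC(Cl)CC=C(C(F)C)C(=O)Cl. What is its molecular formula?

C8H11Cl2FO

Heavy atoms from the SMILES: 8 C, 2 Cl, 1 F, 1 O.
Implicit hydrogens by atom environment:
  3 × C: 1 H each → 3
  2 × C: 3 H each → 6
  2 × C: no H
  2 × Cl: no H
  1 × C: 2 H
  1 × F: no H
  1 × O: no H
  Total hydrogens = 11.
Molecular formula: C8H11Cl2FO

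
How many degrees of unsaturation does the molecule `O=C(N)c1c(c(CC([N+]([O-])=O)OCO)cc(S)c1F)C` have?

Molecular formula from the SMILES: C11H13FN2O5S.
DoU = (2C + 2 + N − H − X)/2 = (2·11 + 2 + 2 − 13 − 1)/2 = 12/2 = 6.
(Structurally: 1 ring(s) + 5 π bond(s) = 6.)

6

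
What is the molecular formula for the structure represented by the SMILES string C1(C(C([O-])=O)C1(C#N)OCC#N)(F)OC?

C8H6FN2O4-

Heavy atoms from the SMILES: 8 C, 1 F, 2 N, 4 O.
Implicit hydrogens by atom environment:
  5 × C: no H
  3 × O: no H
  2 × N: no H
  1 × C: 3 H
  1 × C: 2 H
  1 × C: 1 H
  1 × F: no H
  1 × O (charge -1): no H
  Total hydrogens = 6.
Net charge -1.
Molecular formula: C8H6FN2O4-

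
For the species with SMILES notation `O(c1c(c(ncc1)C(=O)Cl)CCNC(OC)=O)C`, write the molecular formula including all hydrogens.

Heavy atoms from the SMILES: 11 C, 1 Cl, 2 N, 4 O.
Implicit hydrogens by atom environment:
  4 × O: no H
  3 × C (aromatic): no H
  2 × C: 3 H each → 6
  2 × C: 2 H each → 4
  2 × C (aromatic): 1 H each → 2
  2 × C: no H
  1 × Cl: no H
  1 × N: 1 H
  1 × N (aromatic): no H
  Total hydrogens = 13.
Molecular formula: C11H13ClN2O4

C11H13ClN2O4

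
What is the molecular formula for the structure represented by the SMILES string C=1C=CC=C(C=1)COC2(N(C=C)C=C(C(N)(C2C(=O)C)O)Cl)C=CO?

C18H21ClN2O4

Heavy atoms from the SMILES: 18 C, 1 Cl, 2 N, 4 O.
Implicit hydrogens by atom environment:
  5 × C: 1 H each → 5
  5 × C (aromatic): 1 H each → 5
  4 × C: no H
  2 × C: 2 H each → 4
  2 × O: 1 H each → 2
  2 × O: no H
  1 × C: 3 H
  1 × C (aromatic): no H
  1 × Cl: no H
  1 × N: 2 H
  1 × N: no H
  Total hydrogens = 21.
Molecular formula: C18H21ClN2O4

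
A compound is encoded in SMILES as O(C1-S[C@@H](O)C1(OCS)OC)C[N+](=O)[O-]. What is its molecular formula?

Heavy atoms from the SMILES: 6 C, 1 N, 6 O, 2 S.
Implicit hydrogens by atom environment:
  4 × O: no H
  2 × C: 2 H each → 4
  2 × C: 1 H each → 2
  1 × C: 3 H
  1 × C: no H
  1 × N (charge +1): no H
  1 × O: 1 H
  1 × O (charge -1): no H
  1 × S: 1 H
  1 × S: no H
  Total hydrogens = 11.
Molecular formula: C6H11NO6S2

C6H11NO6S2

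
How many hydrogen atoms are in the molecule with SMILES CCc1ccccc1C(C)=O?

Hydrogens are implicit in SMILES; fill each atom to its normal valence:
  4 × C (aromatic): 1 H each → 4
  2 × C: 3 H each → 6
  2 × C (aromatic): no H
  1 × C: 2 H
  1 × C: no H
  1 × O: no H
  Total hydrogens = 12.

12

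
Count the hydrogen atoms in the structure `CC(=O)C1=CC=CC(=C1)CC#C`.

10

Hydrogens are implicit in SMILES; fill each atom to its normal valence:
  4 × C (aromatic): 1 H each → 4
  2 × C (aromatic): no H
  2 × C: no H
  1 × C: 3 H
  1 × C: 2 H
  1 × C: 1 H
  1 × O: no H
  Total hydrogens = 10.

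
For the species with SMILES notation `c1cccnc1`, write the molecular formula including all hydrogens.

Heavy atoms from the SMILES: 5 C, 1 N.
Implicit hydrogens by atom environment:
  5 × C (aromatic): 1 H each → 5
  1 × N (aromatic): no H
  Total hydrogens = 5.
Molecular formula: C5H5N

C5H5N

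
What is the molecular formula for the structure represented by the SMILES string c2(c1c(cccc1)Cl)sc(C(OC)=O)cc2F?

C12H8ClFO2S

Heavy atoms from the SMILES: 12 C, 1 Cl, 1 F, 2 O, 1 S.
Implicit hydrogens by atom environment:
  5 × C (aromatic): 1 H each → 5
  5 × C (aromatic): no H
  2 × O: no H
  1 × C: 3 H
  1 × C: no H
  1 × Cl: no H
  1 × F: no H
  1 × S (aromatic): no H
  Total hydrogens = 8.
Molecular formula: C12H8ClFO2S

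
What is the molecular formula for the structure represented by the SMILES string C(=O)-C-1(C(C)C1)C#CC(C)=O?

C9H10O2

Heavy atoms from the SMILES: 9 C, 2 O.
Implicit hydrogens by atom environment:
  4 × C: no H
  2 × C: 3 H each → 6
  2 × C: 1 H each → 2
  2 × O: no H
  1 × C: 2 H
  Total hydrogens = 10.
Molecular formula: C9H10O2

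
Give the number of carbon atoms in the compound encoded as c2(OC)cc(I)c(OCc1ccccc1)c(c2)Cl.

The symbol for carbon appears 14 times in the SMILES. Lowercase c denotes aromatic carbon and counts toward C.

14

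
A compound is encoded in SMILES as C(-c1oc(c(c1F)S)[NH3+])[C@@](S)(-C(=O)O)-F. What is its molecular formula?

C7H8F2NO3S2+

Heavy atoms from the SMILES: 7 C, 2 F, 1 N, 3 O, 2 S.
Implicit hydrogens by atom environment:
  4 × C (aromatic): no H
  2 × C: no H
  2 × F: no H
  2 × S: 1 H each → 2
  1 × C: 2 H
  1 × N (charge +1): 3 H
  1 × O: 1 H
  1 × O (aromatic): no H
  1 × O: no H
  Total hydrogens = 8.
Net charge +1.
Molecular formula: C7H8F2NO3S2+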